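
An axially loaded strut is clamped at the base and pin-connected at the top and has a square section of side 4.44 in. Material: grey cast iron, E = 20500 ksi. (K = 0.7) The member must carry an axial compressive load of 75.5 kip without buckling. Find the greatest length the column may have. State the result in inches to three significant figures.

I = a⁴/12 = 4.44⁴/12 = 32.39 in⁴
At the buckling limit P_cr = P = 7.550×10^4 lb
From P_cr = π²EI/(K·L)²:  L = (1/K)·√(π²EI/P_cr) = (1/0.7)·√(π²×2.05×10^7×32.39/7.550×10^4)
L = 421 in

L_max ≈ 421 in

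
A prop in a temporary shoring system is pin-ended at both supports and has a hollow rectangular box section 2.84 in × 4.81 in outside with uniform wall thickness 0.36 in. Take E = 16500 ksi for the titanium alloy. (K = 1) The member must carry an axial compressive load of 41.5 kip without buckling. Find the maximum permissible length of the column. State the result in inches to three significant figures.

Inner dimensions: h_i = 4.81 − 2×0.36 = 4.090 in, b_i = 2.84 − 2×0.36 = 2.120 in
Weak-axis I_min = (h_o·b_o³ − h_i·b_i³)/12 with b_o = 2.84, b_i = 2.120 in (shorter outer/inner sides).
I_min = (4.81×2.84³ − 4.090×2.120³)/12 = 5.934 in⁴
At the buckling limit P_cr = P = 4.150×10^4 lb
From P_cr = π²EI/(K·L)²:  L = (1/K)·√(π²EI/P_cr) = (1/1)·√(π²×1.65×10^7×5.934/4.150×10^4)
L = 153 in

L_max ≈ 153 in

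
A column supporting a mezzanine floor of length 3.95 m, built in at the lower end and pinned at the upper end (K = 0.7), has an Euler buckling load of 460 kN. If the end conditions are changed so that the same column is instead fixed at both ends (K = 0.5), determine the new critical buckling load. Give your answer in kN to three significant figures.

P_cr ∝ 1/K², so P_cr,new = P_cr,old × (K_old/K_new)² = 460 × (0.7/0.5)²
= 460 × 1.960 = 902 kN

P_cr ≈ 902 kN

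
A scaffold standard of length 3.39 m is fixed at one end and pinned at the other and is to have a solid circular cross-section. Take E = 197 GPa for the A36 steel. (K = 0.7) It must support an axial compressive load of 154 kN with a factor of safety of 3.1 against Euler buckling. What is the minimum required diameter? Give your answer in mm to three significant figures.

d ≈ 72.9 mm

Required P_cr = n·P = 3.1 × 154 = 477.4 kN
L_e = K·L = 0.7 × 3.39 = 2.373 m
Required I = P_cr·L_e²/(π²E) = 4.774×10^5 × 2.373² / (π² × 1.97×10^11) = 1.383×10^-6 m⁴
I_req = 1.383×10^6 mm⁴
Solid circle: I = πd⁴/64  ⇒  d = (64I/π)^(1/4) = (64×1.383×10^6/π)^(1/4) = 72.9 mm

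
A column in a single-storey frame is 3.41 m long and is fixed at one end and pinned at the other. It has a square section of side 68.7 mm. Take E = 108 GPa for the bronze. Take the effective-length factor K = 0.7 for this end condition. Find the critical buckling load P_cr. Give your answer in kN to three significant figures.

I = a⁴/12 = 68.7⁴/12 = 1.856×10^6 mm⁴
I = 1.856×10^6 mm⁴ = 1.856×10^-6 m⁴
Effective length L_e = K·L = 0.7 × 3.41 = 2.387 m
P_cr = π²EI / L_e² = π² × 108×10⁹ × 1.856×10^-6 / 2.387² = 3.473×10^5 N

P_cr ≈ 347 kN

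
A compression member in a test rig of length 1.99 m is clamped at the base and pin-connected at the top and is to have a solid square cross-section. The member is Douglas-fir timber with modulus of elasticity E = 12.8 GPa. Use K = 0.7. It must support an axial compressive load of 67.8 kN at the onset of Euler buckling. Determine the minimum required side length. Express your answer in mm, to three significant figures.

a ≈ 59.5 mm

L_e = K·L = 0.7 × 1.99 = 1.393 m
Required I = P_cr·L_e²/(π²E) = 6.780×10^4 × 1.393² / (π² × 1.28×10^10) = 1.041×10^-6 m⁴
I_req = 1.041×10^6 mm⁴
Solid square: I = a⁴/12  ⇒  a = (12I)^(1/4) = (12×1.041×10^6)^(1/4) = 59.5 mm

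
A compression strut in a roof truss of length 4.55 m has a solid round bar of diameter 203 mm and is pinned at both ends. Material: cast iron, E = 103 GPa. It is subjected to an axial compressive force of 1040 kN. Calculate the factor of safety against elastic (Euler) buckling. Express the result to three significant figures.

n ≈ 3.94

I = πd⁴/64 = π×203⁴/64 = 8.336×10^7 mm⁴
I = 8.336×10^7 mm⁴ = 8.336×10^-5 m⁴
Effective length L_e = K·L = 1 × 4.55 = 4.550 m
P_cr = π²EI / L_e² = π² × 103×10⁹ × 8.336×10^-5 / 4.550² = 4.093×10^6 N
Factor of safety n = P_cr / P = 4093.2 / 1040 = 3.94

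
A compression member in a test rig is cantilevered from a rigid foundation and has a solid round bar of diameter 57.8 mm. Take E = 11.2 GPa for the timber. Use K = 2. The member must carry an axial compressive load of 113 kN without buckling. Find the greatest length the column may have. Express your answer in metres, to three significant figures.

L_max ≈ 0.366 m

I = πd⁴/64 = π×57.8⁴/64 = 5.479×10^5 mm⁴
I = 5.479×10^-7 m⁴
At the buckling limit P_cr = P = 1.130×10^5 N
From P_cr = π²EI/(K·L)²:  L = (1/K)·√(π²EI/P_cr) = (1/2)·√(π²×1.12×10^10×5.479×10^-7/1.130×10^5)
L = 0.366 m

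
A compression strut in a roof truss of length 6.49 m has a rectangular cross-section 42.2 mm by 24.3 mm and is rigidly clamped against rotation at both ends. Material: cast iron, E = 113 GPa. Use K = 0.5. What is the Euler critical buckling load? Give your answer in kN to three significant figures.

Buckling occurs about the weak axis: I_min = h·b³/12 with b = 24.3 mm (the shorter side).
I_min = 42.2×24.3³/12 = 5.046×10^4 mm⁴
I = 5.046×10^4 mm⁴ = 5.046×10^-8 m⁴
Effective length L_e = K·L = 0.5 × 6.49 = 3.245 m
P_cr = π²EI / L_e² = π² × 113×10⁹ × 5.046×10^-8 / 3.245² = 5.344×10^3 N

P_cr ≈ 5.34 kN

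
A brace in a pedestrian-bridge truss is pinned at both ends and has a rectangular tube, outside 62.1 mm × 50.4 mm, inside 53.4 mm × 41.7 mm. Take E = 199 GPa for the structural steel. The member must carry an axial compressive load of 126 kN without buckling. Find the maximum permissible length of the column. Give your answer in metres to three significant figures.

L_max ≈ 2.30 m

Weak-axis I_min = (h_o·b_o³ − h_i·b_i³)/12 with b_o = 50.4, b_i = 41.70 mm (shorter outer/inner sides).
I_min = (62.1×50.4³ − 53.40×41.70³)/12 = 3.398×10^5 mm⁴
I = 3.398×10^-7 m⁴
At the buckling limit P_cr = P = 1.260×10^5 N
From P_cr = π²EI/(K·L)²:  L = (1/K)·√(π²EI/P_cr) = (1/1)·√(π²×1.99×10^11×3.398×10^-7/1.260×10^5)
L = 2.30 m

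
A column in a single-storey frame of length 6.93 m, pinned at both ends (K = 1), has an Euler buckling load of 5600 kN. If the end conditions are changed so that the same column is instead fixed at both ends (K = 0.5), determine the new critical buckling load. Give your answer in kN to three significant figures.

P_cr ≈ 22400 kN

P_cr ∝ 1/K², so P_cr,new = P_cr,old × (K_old/K_new)² = 5600 × (1/0.5)²
= 5600 × 4.000 = 22400 kN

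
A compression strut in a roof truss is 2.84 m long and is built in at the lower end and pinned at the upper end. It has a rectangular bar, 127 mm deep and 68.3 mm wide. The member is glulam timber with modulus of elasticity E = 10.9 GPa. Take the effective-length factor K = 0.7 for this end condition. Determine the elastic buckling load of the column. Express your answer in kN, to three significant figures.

Buckling occurs about the weak axis: I_min = h·b³/12 with b = 68.3 mm (the shorter side).
I_min = 127×68.3³/12 = 3.372×10^6 mm⁴
I = 3.372×10^6 mm⁴ = 3.372×10^-6 m⁴
Effective length L_e = K·L = 0.7 × 2.84 = 1.988 m
P_cr = π²EI / L_e² = π² × 10.9×10⁹ × 3.372×10^-6 / 1.988² = 9.179×10^4 N

P_cr ≈ 91.8 kN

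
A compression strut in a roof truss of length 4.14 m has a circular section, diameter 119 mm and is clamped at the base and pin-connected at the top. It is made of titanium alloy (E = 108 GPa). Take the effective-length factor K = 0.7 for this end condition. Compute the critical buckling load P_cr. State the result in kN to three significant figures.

I = πd⁴/64 = π×119⁴/64 = 9.844×10^6 mm⁴
I = 9.844×10^6 mm⁴ = 9.844×10^-6 m⁴
Effective length L_e = K·L = 0.7 × 4.14 = 2.898 m
P_cr = π²EI / L_e² = π² × 108×10⁹ × 9.844×10^-6 / 2.898² = 1.249×10^6 N

P_cr ≈ 1250 kN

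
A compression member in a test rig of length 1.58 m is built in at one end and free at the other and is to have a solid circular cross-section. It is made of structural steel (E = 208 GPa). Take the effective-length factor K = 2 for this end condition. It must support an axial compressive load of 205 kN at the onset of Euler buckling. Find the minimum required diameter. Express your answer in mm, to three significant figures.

L_e = K·L = 2 × 1.58 = 3.160 m
Required I = P_cr·L_e²/(π²E) = 2.050×10^5 × 3.160² / (π² × 2.08×10^11) = 9.972×10^-7 m⁴
I_req = 9.972×10^5 mm⁴
Solid circle: I = πd⁴/64  ⇒  d = (64I/π)^(1/4) = (64×9.972×10^5/π)^(1/4) = 67.1 mm

d ≈ 67.1 mm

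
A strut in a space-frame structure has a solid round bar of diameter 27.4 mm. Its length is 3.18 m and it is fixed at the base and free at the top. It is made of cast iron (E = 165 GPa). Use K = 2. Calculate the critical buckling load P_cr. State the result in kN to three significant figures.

P_cr ≈ 1.11 kN

I = πd⁴/64 = π×27.4⁴/64 = 2.767×10^4 mm⁴
I = 2.767×10^4 mm⁴ = 2.767×10^-8 m⁴
Effective length L_e = K·L = 2 × 3.18 = 6.360 m
P_cr = π²EI / L_e² = π² × 165×10⁹ × 2.767×10^-8 / 6.360² = 1.114×10^3 N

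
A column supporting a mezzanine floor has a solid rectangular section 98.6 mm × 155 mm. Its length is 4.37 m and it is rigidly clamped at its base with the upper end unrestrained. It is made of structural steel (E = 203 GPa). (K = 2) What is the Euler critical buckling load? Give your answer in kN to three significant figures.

P_cr ≈ 325 kN

Buckling occurs about the weak axis: I_min = h·b³/12 with b = 98.6 mm (the shorter side).
I_min = 155×98.6³/12 = 1.238×10^7 mm⁴
I = 1.238×10^7 mm⁴ = 1.238×10^-5 m⁴
Effective length L_e = K·L = 2 × 4.37 = 8.740 m
P_cr = π²EI / L_e² = π² × 203×10⁹ × 1.238×10^-5 / 8.740² = 3.248×10^5 N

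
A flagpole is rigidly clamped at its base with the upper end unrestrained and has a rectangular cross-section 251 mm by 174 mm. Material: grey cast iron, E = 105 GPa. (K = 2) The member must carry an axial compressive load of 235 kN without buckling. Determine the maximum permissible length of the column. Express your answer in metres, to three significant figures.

Buckling occurs about the weak axis: I_min = h·b³/12 with b = 174 mm (the shorter side).
I_min = 251×174³/12 = 1.102×10^8 mm⁴
I = 1.102×10^-4 m⁴
At the buckling limit P_cr = P = 2.350×10^5 N
From P_cr = π²EI/(K·L)²:  L = (1/K)·√(π²EI/P_cr) = (1/2)·√(π²×1.05×10^11×1.102×10^-4/2.350×10^5)
L = 11.0 m

L_max ≈ 11.0 m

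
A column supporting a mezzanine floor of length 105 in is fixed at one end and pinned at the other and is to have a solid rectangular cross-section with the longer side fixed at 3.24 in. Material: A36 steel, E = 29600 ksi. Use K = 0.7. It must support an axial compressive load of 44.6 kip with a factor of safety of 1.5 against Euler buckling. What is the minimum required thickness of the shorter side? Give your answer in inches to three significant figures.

Required P_cr = n·P = 1.5 × 44.6 = 66.90 kip
L_e = K·L = 0.7 × 105 = 73.50 in
Required I = P_cr·L_e²/(π²E) = 6.690×10^4 × 73.50² / (π² × 2.96×10^7) = 1.237 in⁴
Rectangle, weak axis: I_min = h·b³/12 with h = 3.24 in fixed  ⇒  b = (12I/h)^(1/3) = 1.66 in

b ≈ 1.66 in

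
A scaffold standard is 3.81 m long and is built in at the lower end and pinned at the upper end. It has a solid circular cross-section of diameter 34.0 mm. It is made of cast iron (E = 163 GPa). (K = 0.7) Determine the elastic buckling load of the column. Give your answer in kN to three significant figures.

P_cr ≈ 14.8 kN

I = πd⁴/64 = π×34.0⁴/64 = 6.560×10^4 mm⁴
I = 6.560×10^4 mm⁴ = 6.560×10^-8 m⁴
Effective length L_e = K·L = 0.7 × 3.81 = 2.667 m
P_cr = π²EI / L_e² = π² × 163×10⁹ × 6.560×10^-8 / 2.667² = 1.484×10^4 N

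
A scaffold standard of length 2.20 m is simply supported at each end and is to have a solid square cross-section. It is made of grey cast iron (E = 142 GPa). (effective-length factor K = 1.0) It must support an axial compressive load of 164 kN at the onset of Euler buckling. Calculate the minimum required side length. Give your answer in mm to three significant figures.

L_e = K·L = 1 × 2.20 = 2.200 m
Required I = P_cr·L_e²/(π²E) = 1.640×10^5 × 2.200² / (π² × 1.42×10^11) = 5.664×10^-7 m⁴
I_req = 5.664×10^5 mm⁴
Solid square: I = a⁴/12  ⇒  a = (12I)^(1/4) = (12×5.664×10^5)^(1/4) = 51.1 mm

a ≈ 51.1 mm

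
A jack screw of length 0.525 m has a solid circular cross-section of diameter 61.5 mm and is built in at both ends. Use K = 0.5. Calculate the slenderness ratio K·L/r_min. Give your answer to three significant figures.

For a solid circle r = d/4 = 61.5/4 = 15.38 mm
L_e = K·L = 0.5 × 0.525 m = 0.2625 m = 262.50 mm
λ = L_e / r_min = 262.50 / 15.37 = 17.1

λ ≈ 17.1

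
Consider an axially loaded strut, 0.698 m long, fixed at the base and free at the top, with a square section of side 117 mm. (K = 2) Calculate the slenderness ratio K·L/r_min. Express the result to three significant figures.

λ ≈ 41.3

I = a⁴/12 = 117⁴/12 = 1.562×10^7 mm⁴
A = 1.369×10^4 mm²;  r_min = √(I/A) = √(1.562×10^7/1.369×10^4) = 33.77 mm
L_e = K·L = 2 × 0.698 m = 1.396 m = 1396.0 mm
λ = L_e / r_min = 1396.0 / 33.77 = 41.3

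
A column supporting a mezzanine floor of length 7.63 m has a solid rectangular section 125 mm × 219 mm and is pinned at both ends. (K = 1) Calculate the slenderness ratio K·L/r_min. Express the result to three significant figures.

For a rectangle r_min = b/√12 = 125/√12 = 36.08 mm
L_e = K·L = 1 × 7.63 m = 7.630 m = 7630.0 mm
λ = L_e / r_min = 7630.0 / 36.08 = 211

λ ≈ 211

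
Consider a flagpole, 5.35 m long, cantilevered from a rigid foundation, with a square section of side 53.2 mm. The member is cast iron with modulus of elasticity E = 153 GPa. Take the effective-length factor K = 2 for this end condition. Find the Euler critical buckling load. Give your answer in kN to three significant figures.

I = a⁴/12 = 53.2⁴/12 = 6.675×10^5 mm⁴
I = 6.675×10^5 mm⁴ = 6.675×10^-7 m⁴
Effective length L_e = K·L = 2 × 5.35 = 10.70 m
P_cr = π²EI / L_e² = π² × 153×10⁹ × 6.675×10^-7 / 10.70² = 8.804×10^3 N

P_cr ≈ 8.80 kN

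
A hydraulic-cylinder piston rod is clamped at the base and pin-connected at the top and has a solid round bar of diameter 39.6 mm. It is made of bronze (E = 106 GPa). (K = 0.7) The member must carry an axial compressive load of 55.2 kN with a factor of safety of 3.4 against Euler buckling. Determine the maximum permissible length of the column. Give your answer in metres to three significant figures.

L_max ≈ 1.17 m

I = πd⁴/64 = π×39.6⁴/64 = 1.207×10^5 mm⁴
I = 1.207×10^-7 m⁴
Required critical load P_cr = n·P = 3.4 × 55.2 = 187.7 kN = 1.877×10^5 N
From P_cr = π²EI/(K·L)²:  L = (1/K)·√(π²EI/P_cr) = (1/0.7)·√(π²×1.06×10^11×1.207×10^-7/1.877×10^5)
L = 1.17 m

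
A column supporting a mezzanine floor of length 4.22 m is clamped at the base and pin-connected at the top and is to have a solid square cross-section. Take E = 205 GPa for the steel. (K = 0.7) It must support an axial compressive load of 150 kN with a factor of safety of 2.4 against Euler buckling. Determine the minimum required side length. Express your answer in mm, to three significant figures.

Required P_cr = n·P = 2.4 × 150 = 360.0 kN
L_e = K·L = 0.7 × 4.22 = 2.954 m
Required I = P_cr·L_e²/(π²E) = 3.600×10^5 × 2.954² / (π² × 2.05×10^11) = 1.553×10^-6 m⁴
I_req = 1.553×10^6 mm⁴
Solid square: I = a⁴/12  ⇒  a = (12I)^(1/4) = (12×1.553×10^6)^(1/4) = 65.7 mm

a ≈ 65.7 mm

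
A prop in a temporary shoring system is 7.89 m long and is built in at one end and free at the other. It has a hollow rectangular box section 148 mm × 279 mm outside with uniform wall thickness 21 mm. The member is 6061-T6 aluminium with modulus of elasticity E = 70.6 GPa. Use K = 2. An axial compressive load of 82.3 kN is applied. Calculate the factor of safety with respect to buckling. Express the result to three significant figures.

Inner dimensions: h_i = 279 − 2×21 = 237.0 mm, b_i = 148 − 2×21 = 106.0 mm
Weak-axis I_min = (h_o·b_o³ − h_i·b_i³)/12 with b_o = 148, b_i = 106.0 mm (shorter outer/inner sides).
I_min = (279×148³ − 237.0×106.0³)/12 = 5.185×10^7 mm⁴
I = 5.185×10^7 mm⁴ = 5.185×10^-5 m⁴
Effective length L_e = K·L = 2 × 7.89 = 15.78 m
P_cr = π²EI / L_e² = π² × 70.6×10⁹ × 5.185×10^-5 / 15.78² = 1.451×10^5 N
Factor of safety n = P_cr / P = 145.09 / 82.3 = 1.76

n ≈ 1.76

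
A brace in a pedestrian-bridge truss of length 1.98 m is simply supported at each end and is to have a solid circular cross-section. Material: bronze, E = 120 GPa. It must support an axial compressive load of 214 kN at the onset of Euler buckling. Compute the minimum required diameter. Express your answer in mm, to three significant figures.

L_e = K·L = 1 × 1.98 = 1.980 m
Required I = P_cr·L_e²/(π²E) = 2.140×10^5 × 1.980² / (π² × 1.20×10^11) = 7.084×10^-7 m⁴
I_req = 7.084×10^5 mm⁴
Solid circle: I = πd⁴/64  ⇒  d = (64I/π)^(1/4) = (64×7.084×10^5/π)^(1/4) = 61.6 mm

d ≈ 61.6 mm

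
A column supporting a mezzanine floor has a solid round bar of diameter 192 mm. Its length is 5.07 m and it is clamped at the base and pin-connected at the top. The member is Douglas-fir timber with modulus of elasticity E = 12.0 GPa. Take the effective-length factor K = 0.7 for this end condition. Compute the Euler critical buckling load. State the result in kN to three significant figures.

P_cr ≈ 627 kN

I = πd⁴/64 = π×192⁴/64 = 6.671×10^7 mm⁴
I = 6.671×10^7 mm⁴ = 6.671×10^-5 m⁴
Effective length L_e = K·L = 0.7 × 5.07 = 3.549 m
P_cr = π²EI / L_e² = π² × 12.0×10⁹ × 6.671×10^-5 / 3.549² = 6.273×10^5 N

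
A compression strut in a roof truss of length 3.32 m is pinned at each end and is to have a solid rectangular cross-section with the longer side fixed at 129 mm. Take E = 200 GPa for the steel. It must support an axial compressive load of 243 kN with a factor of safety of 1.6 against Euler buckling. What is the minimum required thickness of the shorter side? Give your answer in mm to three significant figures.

Required P_cr = n·P = 1.6 × 243 = 388.8 kN
L_e = K·L = 1 × 3.32 = 3.320 m
Required I = P_cr·L_e²/(π²E) = 3.888×10^5 × 3.320² / (π² × 2.00×10^11) = 2.171×10^-6 m⁴
I_req = 2.171×10^6 mm⁴
Rectangle, weak axis: I_min = h·b³/12 with h = 129 mm fixed  ⇒  b = (12I/h)^(1/3) = 58.7 mm

b ≈ 58.7 mm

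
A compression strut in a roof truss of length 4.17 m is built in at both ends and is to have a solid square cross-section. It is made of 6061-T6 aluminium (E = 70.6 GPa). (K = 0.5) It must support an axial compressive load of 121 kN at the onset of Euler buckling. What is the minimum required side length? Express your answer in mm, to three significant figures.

a ≈ 54.9 mm

L_e = K·L = 0.5 × 4.17 = 2.085 m
Required I = P_cr·L_e²/(π²E) = 1.210×10^5 × 2.085² / (π² × 7.06×10^10) = 7.549×10^-7 m⁴
I_req = 7.549×10^5 mm⁴
Solid square: I = a⁴/12  ⇒  a = (12I)^(1/4) = (12×7.549×10^5)^(1/4) = 54.9 mm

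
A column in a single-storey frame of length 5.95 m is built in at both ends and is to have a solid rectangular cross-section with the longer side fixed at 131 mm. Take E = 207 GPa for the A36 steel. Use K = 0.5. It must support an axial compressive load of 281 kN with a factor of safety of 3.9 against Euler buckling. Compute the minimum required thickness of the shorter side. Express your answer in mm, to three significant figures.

Required P_cr = n·P = 3.9 × 281 = 1096 kN
L_e = K·L = 0.5 × 5.95 = 2.975 m
Required I = P_cr·L_e²/(π²E) = 1.096×10^6 × 2.975² / (π² × 2.07×10^11) = 4.748×10^-6 m⁴
I_req = 4.748×10^6 mm⁴
Rectangle, weak axis: I_min = h·b³/12 with h = 131 mm fixed  ⇒  b = (12I/h)^(1/3) = 75.8 mm

b ≈ 75.8 mm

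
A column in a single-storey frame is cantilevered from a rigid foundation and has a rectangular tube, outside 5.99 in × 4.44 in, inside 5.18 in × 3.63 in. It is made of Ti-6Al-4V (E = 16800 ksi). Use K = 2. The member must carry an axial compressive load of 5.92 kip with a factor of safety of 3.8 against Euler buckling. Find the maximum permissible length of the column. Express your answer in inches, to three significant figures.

Weak-axis I_min = (h_o·b_o³ − h_i·b_i³)/12 with b_o = 4.44, b_i = 3.630 in (shorter outer/inner sides).
I_min = (5.99×4.44³ − 5.180×3.630³)/12 = 23.04 in⁴
Required critical load P_cr = n·P = 3.8 × 5.92 = 22.50 kip = 2.250×10^4 lb
From P_cr = π²EI/(K·L)²:  L = (1/K)·√(π²EI/P_cr) = (1/2)·√(π²×1.68×10^7×23.04/2.250×10^4)
L = 206 in

L_max ≈ 206 in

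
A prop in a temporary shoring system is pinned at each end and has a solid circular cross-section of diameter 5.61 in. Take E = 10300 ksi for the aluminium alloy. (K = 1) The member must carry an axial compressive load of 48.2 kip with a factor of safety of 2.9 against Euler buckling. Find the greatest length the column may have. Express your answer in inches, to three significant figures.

I = πd⁴/64 = π×5.61⁴/64 = 48.62 in⁴
Required critical load P_cr = n·P = 2.9 × 48.2 = 139.8 kip = 1.398×10^5 lb
From P_cr = π²EI/(K·L)²:  L = (1/K)·√(π²EI/P_cr) = (1/1)·√(π²×1.03×10^7×48.62/1.398×10^5)
L = 188 in

L_max ≈ 188 in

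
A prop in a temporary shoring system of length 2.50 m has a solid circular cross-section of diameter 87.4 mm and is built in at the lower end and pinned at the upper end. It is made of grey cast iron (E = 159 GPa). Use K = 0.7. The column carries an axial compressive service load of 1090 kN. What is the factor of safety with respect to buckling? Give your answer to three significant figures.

n ≈ 1.35

I = πd⁴/64 = π×87.4⁴/64 = 2.864×10^6 mm⁴
I = 2.864×10^6 mm⁴ = 2.864×10^-6 m⁴
Effective length L_e = K·L = 0.7 × 2.50 = 1.750 m
P_cr = π²EI / L_e² = π² × 159×10⁹ × 2.864×10^-6 / 1.750² = 1.468×10^6 N
Factor of safety n = P_cr / P = 1467.7 / 1090 = 1.35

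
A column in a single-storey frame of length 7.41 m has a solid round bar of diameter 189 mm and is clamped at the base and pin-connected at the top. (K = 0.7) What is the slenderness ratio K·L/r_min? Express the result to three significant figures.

I = πd⁴/64 = π×189⁴/64 = 6.264×10^7 mm⁴
A = 2.806×10^4 mm²;  r_min = √(I/A) = √(6.264×10^7/2.806×10^4) = 47.25 mm
L_e = K·L = 0.7 × 7.41 m = 5.187 m = 5187.0 mm
λ = L_e / r_min = 5187.0 / 47.25 = 110

λ ≈ 110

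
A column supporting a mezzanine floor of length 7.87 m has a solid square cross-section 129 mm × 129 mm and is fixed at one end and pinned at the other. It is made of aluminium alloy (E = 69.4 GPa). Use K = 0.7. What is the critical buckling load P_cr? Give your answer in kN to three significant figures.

I = a⁴/12 = 129⁴/12 = 2.308×10^7 mm⁴
I = 2.308×10^7 mm⁴ = 2.308×10^-5 m⁴
Effective length L_e = K·L = 0.7 × 7.87 = 5.509 m
P_cr = π²EI / L_e² = π² × 69.4×10⁹ × 2.308×10^-5 / 5.509² = 5.208×10^5 N

P_cr ≈ 521 kN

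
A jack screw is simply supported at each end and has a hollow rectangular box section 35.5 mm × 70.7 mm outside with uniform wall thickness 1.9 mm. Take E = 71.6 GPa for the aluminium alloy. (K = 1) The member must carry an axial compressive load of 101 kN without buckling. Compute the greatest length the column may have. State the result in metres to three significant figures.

Inner dimensions: h_i = 70.7 − 2×1.9 = 66.90 mm, b_i = 35.5 − 2×1.9 = 31.70 mm
Weak-axis I_min = (h_o·b_o³ − h_i·b_i³)/12 with b_o = 35.5, b_i = 31.70 mm (shorter outer/inner sides).
I_min = (70.7×35.5³ − 66.90×31.70³)/12 = 8.599×10^4 mm⁴
I = 8.599×10^-8 m⁴
At the buckling limit P_cr = P = 1.010×10^5 N
From P_cr = π²EI/(K·L)²:  L = (1/K)·√(π²EI/P_cr) = (1/1)·√(π²×7.16×10^10×8.599×10^-8/1.010×10^5)
L = 0.776 m

L_max ≈ 0.776 m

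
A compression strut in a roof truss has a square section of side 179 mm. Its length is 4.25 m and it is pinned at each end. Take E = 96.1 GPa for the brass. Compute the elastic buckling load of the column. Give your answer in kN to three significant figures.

I = a⁴/12 = 179⁴/12 = 8.555×10^7 mm⁴
I = 8.555×10^7 mm⁴ = 8.555×10^-5 m⁴
Effective length L_e = K·L = 1 × 4.25 = 4.250 m
P_cr = π²EI / L_e² = π² × 96.1×10⁹ × 8.555×10^-5 / 4.250² = 4.492×10^6 N

P_cr ≈ 4490 kN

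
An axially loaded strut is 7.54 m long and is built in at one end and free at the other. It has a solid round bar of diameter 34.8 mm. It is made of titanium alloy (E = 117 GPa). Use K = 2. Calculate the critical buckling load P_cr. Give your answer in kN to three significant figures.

I = πd⁴/64 = π×34.8⁴/64 = 7.199×10^4 mm⁴
I = 7.199×10^4 mm⁴ = 7.199×10^-8 m⁴
Effective length L_e = K·L = 2 × 7.54 = 15.08 m
P_cr = π²EI / L_e² = π² × 117×10⁹ × 7.199×10^-8 / 15.08² = 365.6 N

P_cr ≈ 0.366 kN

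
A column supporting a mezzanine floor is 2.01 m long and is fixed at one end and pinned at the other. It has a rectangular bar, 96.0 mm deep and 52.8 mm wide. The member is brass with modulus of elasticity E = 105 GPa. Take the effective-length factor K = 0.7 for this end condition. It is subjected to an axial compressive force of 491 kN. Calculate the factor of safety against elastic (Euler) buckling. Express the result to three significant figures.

Buckling occurs about the weak axis: I_min = h·b³/12 with b = 52.8 mm (the shorter side).
I_min = 96.0×52.8³/12 = 1.178×10^6 mm⁴
I = 1.178×10^6 mm⁴ = 1.178×10^-6 m⁴
Effective length L_e = K·L = 0.7 × 2.01 = 1.407 m
P_cr = π²EI / L_e² = π² × 105×10⁹ × 1.178×10^-6 / 1.407² = 6.164×10^5 N
Factor of safety n = P_cr / P = 616.44 / 491 = 1.26

n ≈ 1.26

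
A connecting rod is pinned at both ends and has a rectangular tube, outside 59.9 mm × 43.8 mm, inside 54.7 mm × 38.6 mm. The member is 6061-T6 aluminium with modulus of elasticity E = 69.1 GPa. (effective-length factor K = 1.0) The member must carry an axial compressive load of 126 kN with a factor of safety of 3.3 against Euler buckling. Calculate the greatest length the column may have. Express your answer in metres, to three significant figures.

Weak-axis I_min = (h_o·b_o³ − h_i·b_i³)/12 with b_o = 43.8, b_i = 38.60 mm (shorter outer/inner sides).
I_min = (59.9×43.8³ − 54.70×38.60³)/12 = 1.573×10^5 mm⁴
I = 1.573×10^-7 m⁴
Required critical load P_cr = n·P = 3.3 × 126 = 415.8 kN = 4.158×10^5 N
From P_cr = π²EI/(K·L)²:  L = (1/K)·√(π²EI/P_cr) = (1/1)·√(π²×6.91×10^10×1.573×10^-7/4.158×10^5)
L = 0.508 m

L_max ≈ 0.508 m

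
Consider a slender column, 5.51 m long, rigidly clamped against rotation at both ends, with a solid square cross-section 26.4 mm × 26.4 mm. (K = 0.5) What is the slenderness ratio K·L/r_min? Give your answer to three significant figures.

For a square r = a/√12 = 26.4/√12 = 7.621 mm
L_e = K·L = 0.5 × 5.51 m = 2.755 m = 2755.0 mm
λ = L_e / r_min = 2755.0 / 7.621 = 361

λ ≈ 361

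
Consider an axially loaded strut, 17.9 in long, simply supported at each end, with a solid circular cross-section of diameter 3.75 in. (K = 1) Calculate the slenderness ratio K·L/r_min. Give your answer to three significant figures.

λ ≈ 19.1

I = πd⁴/64 = π×3.75⁴/64 = 9.707 in⁴
A = 11.04 in²;  r_min = √(I/A) = √(9.707/11.04) = 0.9375 in
L_e = K·L = 1 × 17.9 = 17.90 in
λ = L_e / r_min = 17.900 / 0.9375 = 19.1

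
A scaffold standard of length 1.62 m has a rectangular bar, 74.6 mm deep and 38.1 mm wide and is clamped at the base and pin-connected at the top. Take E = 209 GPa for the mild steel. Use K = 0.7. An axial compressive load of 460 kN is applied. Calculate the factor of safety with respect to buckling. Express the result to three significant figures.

Buckling occurs about the weak axis: I_min = h·b³/12 with b = 38.1 mm (the shorter side).
I_min = 74.6×38.1³/12 = 3.438×10^5 mm⁴
I = 3.438×10^5 mm⁴ = 3.438×10^-7 m⁴
Effective length L_e = K·L = 0.7 × 1.62 = 1.134 m
P_cr = π²EI / L_e² = π² × 209×10⁹ × 3.438×10^-7 / 1.134² = 5.515×10^5 N
Factor of safety n = P_cr / P = 551.51 / 460 = 1.20

n ≈ 1.20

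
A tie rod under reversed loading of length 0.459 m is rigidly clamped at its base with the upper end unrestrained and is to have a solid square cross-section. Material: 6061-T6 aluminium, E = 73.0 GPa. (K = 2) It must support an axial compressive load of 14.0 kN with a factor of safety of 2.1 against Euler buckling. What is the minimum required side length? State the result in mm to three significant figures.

a ≈ 25.3 mm

Required P_cr = n·P = 2.1 × 14.0 = 29.40 kN
L_e = K·L = 2 × 0.459 = 0.9180 m
Required I = P_cr·L_e²/(π²E) = 2.940×10^4 × 0.9180² / (π² × 7.30×10^10) = 3.439×10^-8 m⁴
I_req = 3.439×10^4 mm⁴
Solid square: I = a⁴/12  ⇒  a = (12I)^(1/4) = (12×3.439×10^4)^(1/4) = 25.3 mm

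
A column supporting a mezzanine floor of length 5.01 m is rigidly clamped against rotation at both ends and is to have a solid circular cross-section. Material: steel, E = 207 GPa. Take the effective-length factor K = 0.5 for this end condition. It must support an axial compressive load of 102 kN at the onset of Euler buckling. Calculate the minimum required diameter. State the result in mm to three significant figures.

L_e = K·L = 0.5 × 5.01 = 2.505 m
Required I = P_cr·L_e²/(π²E) = 1.020×10^5 × 2.505² / (π² × 2.07×10^11) = 3.133×10^-7 m⁴
I_req = 3.133×10^5 mm⁴
Solid circle: I = πd⁴/64  ⇒  d = (64I/π)^(1/4) = (64×3.133×10^5/π)^(1/4) = 50.3 mm

d ≈ 50.3 mm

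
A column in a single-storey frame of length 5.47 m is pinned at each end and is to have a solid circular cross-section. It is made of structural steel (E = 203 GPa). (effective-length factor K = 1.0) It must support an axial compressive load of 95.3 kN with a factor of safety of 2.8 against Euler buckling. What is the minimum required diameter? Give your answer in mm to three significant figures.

d ≈ 94.9 mm

Required P_cr = n·P = 2.8 × 95.3 = 266.8 kN
L_e = K·L = 1 × 5.47 = 5.470 m
Required I = P_cr·L_e²/(π²E) = 2.668×10^5 × 5.470² / (π² × 2.03×10^11) = 3.985×10^-6 m⁴
I_req = 3.985×10^6 mm⁴
Solid circle: I = πd⁴/64  ⇒  d = (64I/π)^(1/4) = (64×3.985×10^6/π)^(1/4) = 94.9 mm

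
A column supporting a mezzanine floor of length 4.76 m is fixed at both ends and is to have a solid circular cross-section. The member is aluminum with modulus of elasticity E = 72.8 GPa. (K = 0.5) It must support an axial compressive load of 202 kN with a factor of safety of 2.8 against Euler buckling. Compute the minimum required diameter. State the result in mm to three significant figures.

d ≈ 97.6 mm

Required P_cr = n·P = 2.8 × 202 = 565.6 kN
L_e = K·L = 0.5 × 4.76 = 2.380 m
Required I = P_cr·L_e²/(π²E) = 5.656×10^5 × 2.380² / (π² × 7.28×10^10) = 4.459×10^-6 m⁴
I_req = 4.459×10^6 mm⁴
Solid circle: I = πd⁴/64  ⇒  d = (64I/π)^(1/4) = (64×4.459×10^6/π)^(1/4) = 97.6 mm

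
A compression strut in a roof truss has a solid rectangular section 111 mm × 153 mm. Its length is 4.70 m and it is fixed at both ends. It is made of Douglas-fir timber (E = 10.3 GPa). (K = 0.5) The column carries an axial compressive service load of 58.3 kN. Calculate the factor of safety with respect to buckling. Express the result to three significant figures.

Buckling occurs about the weak axis: I_min = h·b³/12 with b = 111 mm (the shorter side).
I_min = 153×111³/12 = 1.744×10^7 mm⁴
I = 1.744×10^7 mm⁴ = 1.744×10^-5 m⁴
Effective length L_e = K·L = 0.5 × 4.70 = 2.350 m
P_cr = π²EI / L_e² = π² × 10.3×10⁹ × 1.744×10^-5 / 2.350² = 3.210×10^5 N
Factor of safety n = P_cr / P = 320.98 / 58.3 = 5.51

n ≈ 5.51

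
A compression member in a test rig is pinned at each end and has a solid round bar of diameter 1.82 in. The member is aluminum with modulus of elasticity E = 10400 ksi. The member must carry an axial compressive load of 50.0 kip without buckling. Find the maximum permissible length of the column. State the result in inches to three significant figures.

L_max ≈ 33.3 in

I = πd⁴/64 = π×1.82⁴/64 = 0.5386 in⁴
At the buckling limit P_cr = P = 5.000×10^4 lb
From P_cr = π²EI/(K·L)²:  L = (1/K)·√(π²EI/P_cr) = (1/1)·√(π²×1.04×10^7×0.5386/5.000×10^4)
L = 33.3 in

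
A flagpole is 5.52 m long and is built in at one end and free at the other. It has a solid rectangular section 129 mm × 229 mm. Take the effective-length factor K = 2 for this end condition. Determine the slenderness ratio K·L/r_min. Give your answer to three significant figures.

For a rectangle r_min = b/√12 = 129/√12 = 37.24 mm
L_e = K·L = 2 × 5.52 m = 11.04 m = 11040 mm
λ = L_e / r_min = 11040 / 37.24 = 296

λ ≈ 296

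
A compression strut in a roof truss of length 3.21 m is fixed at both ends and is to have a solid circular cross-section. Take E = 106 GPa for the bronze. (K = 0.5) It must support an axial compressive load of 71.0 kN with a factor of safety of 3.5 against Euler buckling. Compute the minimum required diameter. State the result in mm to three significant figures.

Required P_cr = n·P = 3.5 × 71.0 = 248.5 kN
L_e = K·L = 0.5 × 3.21 = 1.605 m
Required I = P_cr·L_e²/(π²E) = 2.485×10^5 × 1.605² / (π² × 1.06×10^11) = 6.119×10^-7 m⁴
I_req = 6.119×10^5 mm⁴
Solid circle: I = πd⁴/64  ⇒  d = (64I/π)^(1/4) = (64×6.119×10^5/π)^(1/4) = 59.4 mm

d ≈ 59.4 mm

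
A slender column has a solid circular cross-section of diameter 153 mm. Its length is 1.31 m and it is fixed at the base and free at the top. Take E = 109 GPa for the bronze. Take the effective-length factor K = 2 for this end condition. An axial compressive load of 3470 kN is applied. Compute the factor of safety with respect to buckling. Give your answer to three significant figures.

n ≈ 1.21

I = πd⁴/64 = π×153⁴/64 = 2.690×10^7 mm⁴
I = 2.690×10^7 mm⁴ = 2.690×10^-5 m⁴
Effective length L_e = K·L = 2 × 1.31 = 2.620 m
P_cr = π²EI / L_e² = π² × 109×10⁹ × 2.690×10^-5 / 2.620² = 4.216×10^6 N
Factor of safety n = P_cr / P = 4215.6 / 3470 = 1.21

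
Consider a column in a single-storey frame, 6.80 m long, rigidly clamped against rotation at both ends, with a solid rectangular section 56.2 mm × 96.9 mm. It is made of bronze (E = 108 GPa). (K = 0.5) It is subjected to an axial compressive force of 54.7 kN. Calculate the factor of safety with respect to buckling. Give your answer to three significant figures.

Buckling occurs about the weak axis: I_min = h·b³/12 with b = 56.2 mm (the shorter side).
I_min = 96.9×56.2³/12 = 1.433×10^6 mm⁴
I = 1.433×10^6 mm⁴ = 1.433×10^-6 m⁴
Effective length L_e = K·L = 0.5 × 6.80 = 3.400 m
P_cr = π²EI / L_e² = π² × 108×10⁹ × 1.433×10^-6 / 3.400² = 1.322×10^5 N
Factor of safety n = P_cr / P = 132.17 / 54.7 = 2.42

n ≈ 2.42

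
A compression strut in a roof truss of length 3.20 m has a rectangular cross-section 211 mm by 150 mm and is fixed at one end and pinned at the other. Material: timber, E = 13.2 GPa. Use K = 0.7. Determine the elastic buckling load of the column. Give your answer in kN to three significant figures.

Buckling occurs about the weak axis: I_min = h·b³/12 with b = 150 mm (the shorter side).
I_min = 211×150³/12 = 5.934×10^7 mm⁴
I = 5.934×10^7 mm⁴ = 5.934×10^-5 m⁴
Effective length L_e = K·L = 0.7 × 3.20 = 2.240 m
P_cr = π²EI / L_e² = π² × 13.2×10⁹ × 5.934×10^-5 / 2.240² = 1.541×10^6 N

P_cr ≈ 1540 kN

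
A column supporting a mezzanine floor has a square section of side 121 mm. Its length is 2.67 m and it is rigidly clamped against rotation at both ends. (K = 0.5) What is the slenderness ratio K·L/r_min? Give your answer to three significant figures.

λ ≈ 38.2

I = a⁴/12 = 121⁴/12 = 1.786×10^7 mm⁴
A = 1.464×10^4 mm²;  r_min = √(I/A) = √(1.786×10^7/1.464×10^4) = 34.93 mm
L_e = K·L = 0.5 × 2.67 m = 1.335 m = 1335.0 mm
λ = L_e / r_min = 1335.0 / 34.93 = 38.2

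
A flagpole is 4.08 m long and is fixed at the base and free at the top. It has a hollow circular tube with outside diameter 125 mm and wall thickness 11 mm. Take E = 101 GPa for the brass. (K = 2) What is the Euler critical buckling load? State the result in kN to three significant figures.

P_cr ≈ 96.7 kN

Inner diameter d_i = 125 − 2×11 = 103.0 mm
I = π(d_o⁴ − d_i⁴)/64 = π(125⁴ − 103.0⁴)/64 = 6.459×10^6 mm⁴
I = 6.459×10^6 mm⁴ = 6.459×10^-6 m⁴
Effective length L_e = K·L = 2 × 4.08 = 8.160 m
P_cr = π²EI / L_e² = π² × 101×10⁹ × 6.459×10^-6 / 8.160² = 9.670×10^4 N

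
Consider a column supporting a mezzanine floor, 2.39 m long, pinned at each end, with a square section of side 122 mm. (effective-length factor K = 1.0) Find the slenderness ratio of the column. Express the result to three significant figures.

λ ≈ 67.9

I = a⁴/12 = 122⁴/12 = 1.846×10^7 mm⁴
A = 1.488×10^4 mm²;  r_min = √(I/A) = √(1.846×10^7/1.488×10^4) = 35.22 mm
L_e = K·L = 1 × 2.39 m = 2.390 m = 2390.0 mm
λ = L_e / r_min = 2390.0 / 35.22 = 67.9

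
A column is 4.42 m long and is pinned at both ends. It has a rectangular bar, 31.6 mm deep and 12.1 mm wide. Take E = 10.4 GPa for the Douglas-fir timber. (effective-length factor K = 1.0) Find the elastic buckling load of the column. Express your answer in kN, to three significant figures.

Buckling occurs about the weak axis: I_min = h·b³/12 with b = 12.1 mm (the shorter side).
I_min = 31.6×12.1³/12 = 4.665×10^3 mm⁴
I = 4.665×10^3 mm⁴ = 4.665×10^-9 m⁴
Effective length L_e = K·L = 1 × 4.42 = 4.420 m
P_cr = π²EI / L_e² = π² × 10.4×10⁹ × 4.665×10^-9 / 4.420² = 24.51 N

P_cr ≈ 0.0245 kN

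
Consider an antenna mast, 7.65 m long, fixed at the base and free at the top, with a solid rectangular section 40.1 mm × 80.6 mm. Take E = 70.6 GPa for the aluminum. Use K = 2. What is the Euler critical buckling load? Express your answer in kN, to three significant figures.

Buckling occurs about the weak axis: I_min = h·b³/12 with b = 40.1 mm (the shorter side).
I_min = 80.6×40.1³/12 = 4.331×10^5 mm⁴
I = 4.331×10^5 mm⁴ = 4.331×10^-7 m⁴
Effective length L_e = K·L = 2 × 7.65 = 15.30 m
P_cr = π²EI / L_e² = π² × 70.6×10⁹ × 4.331×10^-7 / 15.30² = 1.289×10^3 N

P_cr ≈ 1.29 kN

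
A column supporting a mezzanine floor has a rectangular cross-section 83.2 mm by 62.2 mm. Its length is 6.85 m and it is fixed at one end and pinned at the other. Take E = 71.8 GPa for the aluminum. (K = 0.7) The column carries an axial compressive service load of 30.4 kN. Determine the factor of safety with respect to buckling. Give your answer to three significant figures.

Buckling occurs about the weak axis: I_min = h·b³/12 with b = 62.2 mm (the shorter side).
I_min = 83.2×62.2³/12 = 1.668×10^6 mm⁴
I = 1.668×10^6 mm⁴ = 1.668×10^-6 m⁴
Effective length L_e = K·L = 0.7 × 6.85 = 4.795 m
P_cr = π²EI / L_e² = π² × 71.8×10⁹ × 1.668×10^-6 / 4.795² = 5.142×10^4 N
Factor of safety n = P_cr / P = 51.423 / 30.4 = 1.69

n ≈ 1.69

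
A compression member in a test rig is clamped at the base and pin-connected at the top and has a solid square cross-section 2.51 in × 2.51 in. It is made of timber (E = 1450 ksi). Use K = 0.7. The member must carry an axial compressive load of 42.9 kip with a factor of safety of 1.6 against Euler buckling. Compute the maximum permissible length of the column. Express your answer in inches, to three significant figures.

L_max ≈ 37.5 in

I = a⁴/12 = 2.51⁴/12 = 3.308 in⁴
Required critical load P_cr = n·P = 1.6 × 42.9 = 68.64 kip = 6.864×10^4 lb
From P_cr = π²EI/(K·L)²:  L = (1/K)·√(π²EI/P_cr) = (1/0.7)·√(π²×1.45×10^6×3.308/6.864×10^4)
L = 37.5 in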